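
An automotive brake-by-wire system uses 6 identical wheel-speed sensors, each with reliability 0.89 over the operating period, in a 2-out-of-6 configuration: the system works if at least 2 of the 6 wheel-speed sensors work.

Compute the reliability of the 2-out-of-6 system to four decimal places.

0.9999

R = Σ_{i=2}^{6} C(6,i) p^i (1−p)^{6−i} with p = 0.89
C(6,2)·0.89^2·0.11^4 = 0.001740
C(6,3)·0.89^3·0.11^3 = 0.018766
C(6,4)·0.89^4·0.11^2 = 0.113877
C(6,5)·0.89^5·0.11^1 = 0.368548
C(6,6)·0.89^6·0.11^0 = 0.496981
Sum = 0.9999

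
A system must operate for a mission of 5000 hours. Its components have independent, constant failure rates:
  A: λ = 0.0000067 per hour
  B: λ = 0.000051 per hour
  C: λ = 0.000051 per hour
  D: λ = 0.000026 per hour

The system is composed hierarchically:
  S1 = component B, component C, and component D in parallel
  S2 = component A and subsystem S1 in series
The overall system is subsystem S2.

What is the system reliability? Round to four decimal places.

0.9611

R(A) = exp(−0.0000067 × 5000) = 0.967055
R(B) = exp(−0.000051 × 5000) = 0.774916
R(C) = exp(−0.000051 × 5000) = 0.774916
R(D) = exp(−0.000026 × 5000) = 0.878095
Parallel (B, C, and D): 1 − (1 − 0.774916)(1 − 0.774916)(1 − 0.878095) = 0.993824
Series (A and [0.993824]): 0.967055 × 0.993824 = 0.9611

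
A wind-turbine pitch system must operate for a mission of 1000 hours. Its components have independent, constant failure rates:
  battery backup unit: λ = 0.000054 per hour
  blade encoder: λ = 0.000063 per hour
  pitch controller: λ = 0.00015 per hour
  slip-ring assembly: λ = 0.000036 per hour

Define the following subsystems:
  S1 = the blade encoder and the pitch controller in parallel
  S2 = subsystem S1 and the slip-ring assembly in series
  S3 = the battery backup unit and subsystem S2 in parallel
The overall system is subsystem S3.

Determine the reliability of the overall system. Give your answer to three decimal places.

R(battery backup unit) = exp(−0.000054 × 1000) = 0.94743
R(blade encoder) = exp(−0.000063 × 1000) = 0.93894
R(pitch controller) = exp(−0.00015 × 1000) = 0.86071
R(slip-ring assembly) = exp(−0.000036 × 1000) = 0.96464
Parallel (blade encoder and pitch controller): 1 − (1 − 0.93894)(1 − 0.86071) = 0.99149
Series ([0.99149] and slip-ring assembly): 0.99149 × 0.96464 = 0.95643
Parallel (battery backup unit and [0.95643]): 1 − (1 − 0.94743)(1 − 0.95643) = 0.998

0.998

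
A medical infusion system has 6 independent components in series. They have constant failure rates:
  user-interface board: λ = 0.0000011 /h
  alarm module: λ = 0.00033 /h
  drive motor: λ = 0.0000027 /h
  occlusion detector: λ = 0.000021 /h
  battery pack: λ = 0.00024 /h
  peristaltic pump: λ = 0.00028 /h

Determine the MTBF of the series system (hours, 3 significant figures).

1140

Series of exponential components: λ_sys = Σ λ_i
λ_sys = 0.0000011 + 0.00033 + 0.0000027 + 0.000021 + 0.00024 + 0.00028 = 8.7480e-04 /h
MTBF = 1 / λ_sys = 1140 h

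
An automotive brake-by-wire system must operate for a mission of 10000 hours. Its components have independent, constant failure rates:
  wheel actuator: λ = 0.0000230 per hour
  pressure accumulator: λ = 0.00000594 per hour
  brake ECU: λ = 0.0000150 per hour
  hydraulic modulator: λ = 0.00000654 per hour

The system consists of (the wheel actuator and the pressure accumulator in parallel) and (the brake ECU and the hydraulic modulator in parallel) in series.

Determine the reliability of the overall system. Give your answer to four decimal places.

0.9794

R(wheel actuator) = exp(−0.0000230 × 10000) = 0.794534
R(pressure accumulator) = exp(−0.00000594 × 10000) = 0.942330
R(brake ECU) = exp(−0.0000150 × 10000) = 0.860708
R(hydraulic modulator) = exp(−0.00000654 × 10000) = 0.936693
Parallel (wheel actuator and pressure accumulator): 1 − (1 − 0.794534)(1 − 0.942330) = 0.988151
Parallel (brake ECU and hydraulic modulator): 1 − (1 − 0.860708)(1 − 0.936693) = 0.991182
Series ([0.988151] and [0.991182]): 0.988151 × 0.991182 = 0.9794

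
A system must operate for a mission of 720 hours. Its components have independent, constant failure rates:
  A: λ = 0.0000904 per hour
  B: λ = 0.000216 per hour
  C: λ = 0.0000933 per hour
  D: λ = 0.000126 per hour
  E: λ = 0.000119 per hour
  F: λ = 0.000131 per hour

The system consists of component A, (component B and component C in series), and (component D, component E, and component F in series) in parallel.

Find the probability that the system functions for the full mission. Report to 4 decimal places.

R(A) = exp(−0.0000904 × 720) = 0.936985
R(B) = exp(−0.000216 × 720) = 0.855970
R(C) = exp(−0.0000933 × 720) = 0.935031
R(D) = exp(−0.000126 × 720) = 0.913273
R(E) = exp(−0.000119 × 720) = 0.917888
R(F) = exp(−0.000131 × 720) = 0.909992
Series (B and C): 0.855970 × 0.935031 = 0.800358
Series (D, E, and F): 0.913273 × 0.917888 × 0.909992 = 0.762830
Parallel (A, [0.800358], and [0.762830]): 1 − (1 − 0.936985)(1 − 0.800358)(1 − 0.762830) = 0.9970

0.9970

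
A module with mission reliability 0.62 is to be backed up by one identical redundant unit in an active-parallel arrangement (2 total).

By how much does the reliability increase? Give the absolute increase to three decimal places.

0.236

R_before = 0.62
R_after = 1 − (1 − 0.62)^2 = 0.856
ΔR = 0.856 − 0.62 = 0.236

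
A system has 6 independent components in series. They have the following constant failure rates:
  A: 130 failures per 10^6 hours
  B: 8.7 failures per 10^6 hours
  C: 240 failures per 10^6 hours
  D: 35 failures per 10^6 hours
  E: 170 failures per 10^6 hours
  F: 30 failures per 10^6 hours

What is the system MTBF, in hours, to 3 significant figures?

Series of exponential components: λ_sys = Σ λ_i
λ_sys = 0.00013 + 0.0000087 + 0.00024 + 0.000035 + 0.00017 + 0.000030 = 6.1370e-04 /h
MTBF = 1 / λ_sys = 1630 h

1630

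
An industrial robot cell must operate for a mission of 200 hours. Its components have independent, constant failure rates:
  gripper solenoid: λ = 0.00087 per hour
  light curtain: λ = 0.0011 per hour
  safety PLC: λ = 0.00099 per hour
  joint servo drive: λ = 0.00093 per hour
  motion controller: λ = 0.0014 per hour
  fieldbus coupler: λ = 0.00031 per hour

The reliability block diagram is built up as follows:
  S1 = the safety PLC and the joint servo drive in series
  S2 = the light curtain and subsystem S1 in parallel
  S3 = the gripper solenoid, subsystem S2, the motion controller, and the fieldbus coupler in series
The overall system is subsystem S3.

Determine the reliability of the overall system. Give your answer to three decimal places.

0.559

R(gripper solenoid) = exp(−0.00087 × 200) = 0.84030
R(light curtain) = exp(−0.0011 × 200) = 0.80252
R(safety PLC) = exp(−0.00099 × 200) = 0.82037
R(joint servo drive) = exp(−0.00093 × 200) = 0.83027
R(motion controller) = exp(−0.0014 × 200) = 0.75578
R(fieldbus coupler) = exp(−0.00031 × 200) = 0.93988
Series (safety PLC and joint servo drive): 0.82037 × 0.83027 = 0.68113
Parallel (light curtain and [0.68113]): 1 − (1 − 0.80252)(1 − 0.68113) = 0.93703
Series (gripper solenoid, [0.93703], motion controller, and fieldbus coupler): 0.84030 × 0.93703 × 0.75578 × 0.93988 = 0.559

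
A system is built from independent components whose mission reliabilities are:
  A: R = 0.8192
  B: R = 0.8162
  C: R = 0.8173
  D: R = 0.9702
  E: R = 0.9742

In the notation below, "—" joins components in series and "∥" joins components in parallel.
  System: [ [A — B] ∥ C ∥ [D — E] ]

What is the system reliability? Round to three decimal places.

Series (A and B): 0.81920 × 0.81620 = 0.66863
Series (D and E): 0.97020 × 0.97420 = 0.94517
Parallel ([0.66863], C, and [0.94517]): 1 − (1 − 0.66863)(1 − 0.81730)(1 − 0.94517) = 0.997

0.997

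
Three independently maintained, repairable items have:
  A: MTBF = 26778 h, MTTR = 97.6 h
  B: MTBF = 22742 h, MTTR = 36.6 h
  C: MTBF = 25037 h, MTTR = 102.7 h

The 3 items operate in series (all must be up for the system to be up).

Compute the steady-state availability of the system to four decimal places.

0.9907

A(A) = MTBF/(MTBF+MTTR) = 26778/(26778+97.6) = 0.996368
A(B) = MTBF/(MTBF+MTTR) = 22742/(22742+36.6) = 0.998393
A(C) = MTBF/(MTBF+MTTR) = 25037/(25037+102.7) = 0.995915
Series availability: 0.996368 × 0.998393 × 0.995915 = 0.9907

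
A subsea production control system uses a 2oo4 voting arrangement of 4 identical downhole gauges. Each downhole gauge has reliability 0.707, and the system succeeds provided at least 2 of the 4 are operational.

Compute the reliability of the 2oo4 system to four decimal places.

R = Σ_{i=2}^{4} C(4,i) p^i (1−p)^{4−i} with p = 0.707
C(4,2)·0.707^2·0.293^2 = 0.257469
C(4,3)·0.707^3·0.293^1 = 0.414177
C(4,4)·0.707^4·0.293^0 = 0.249849
Sum = 0.9215

0.9215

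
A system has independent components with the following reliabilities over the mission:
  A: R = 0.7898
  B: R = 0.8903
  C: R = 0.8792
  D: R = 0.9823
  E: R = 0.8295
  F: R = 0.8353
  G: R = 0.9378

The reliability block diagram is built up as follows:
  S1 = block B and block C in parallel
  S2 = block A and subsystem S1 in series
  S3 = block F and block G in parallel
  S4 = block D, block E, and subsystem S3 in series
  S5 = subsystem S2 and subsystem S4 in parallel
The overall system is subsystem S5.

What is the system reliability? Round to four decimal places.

0.9573

Parallel (B and C): 1 − (1 − 0.890300)(1 − 0.879200) = 0.986748
Series (A and [0.986748]): 0.789800 × 0.986748 = 0.779334
Parallel (F and G): 1 − (1 − 0.835300)(1 − 0.937800) = 0.989756
Series (D, E, and [0.989756]): 0.982300 × 0.829500 × 0.989756 = 0.806471
Parallel ([0.779334] and [0.806471]): 1 − (1 − 0.779334)(1 − 0.806471) = 0.9573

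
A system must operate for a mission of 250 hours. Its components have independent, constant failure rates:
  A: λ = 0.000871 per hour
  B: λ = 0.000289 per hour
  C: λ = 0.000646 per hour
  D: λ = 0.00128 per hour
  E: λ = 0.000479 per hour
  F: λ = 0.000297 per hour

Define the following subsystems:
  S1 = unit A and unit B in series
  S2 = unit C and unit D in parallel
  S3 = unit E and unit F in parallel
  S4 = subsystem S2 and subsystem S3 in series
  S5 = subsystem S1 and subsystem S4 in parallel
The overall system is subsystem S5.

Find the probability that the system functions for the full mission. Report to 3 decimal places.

0.988

R(A) = exp(−0.000871 × 250) = 0.80433
R(B) = exp(−0.000289 × 250) = 0.93030
R(C) = exp(−0.000646 × 250) = 0.85087
R(D) = exp(−0.00128 × 250) = 0.72615
R(E) = exp(−0.000479 × 250) = 0.88714
R(F) = exp(−0.000297 × 250) = 0.92844
Series (A and B): 0.80433 × 0.93030 = 0.74827
Parallel (C and D): 1 − (1 − 0.85087)(1 − 0.72615) = 0.95916
Parallel (E and F): 1 − (1 − 0.88714)(1 − 0.92844) = 0.99192
Series ([0.95916] and [0.99192]): 0.95916 × 0.99192 = 0.95141
Parallel ([0.74827] and [0.95141]): 1 − (1 − 0.74827)(1 − 0.95141) = 0.988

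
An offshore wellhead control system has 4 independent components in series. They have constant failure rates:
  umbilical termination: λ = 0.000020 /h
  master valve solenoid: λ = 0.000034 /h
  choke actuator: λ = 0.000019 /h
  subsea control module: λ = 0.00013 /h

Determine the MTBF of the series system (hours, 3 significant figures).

4930

Series of exponential components: λ_sys = Σ λ_i
λ_sys = 0.000020 + 0.000034 + 0.000019 + 0.00013 = 2.0300e-04 /h
MTBF = 1 / λ_sys = 4930 h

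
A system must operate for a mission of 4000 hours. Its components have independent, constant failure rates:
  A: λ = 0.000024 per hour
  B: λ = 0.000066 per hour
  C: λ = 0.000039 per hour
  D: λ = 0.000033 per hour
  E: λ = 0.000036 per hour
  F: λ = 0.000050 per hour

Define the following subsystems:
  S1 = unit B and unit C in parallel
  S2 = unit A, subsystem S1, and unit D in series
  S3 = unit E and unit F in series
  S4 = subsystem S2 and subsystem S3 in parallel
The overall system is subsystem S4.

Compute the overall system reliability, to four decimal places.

R(A) = exp(−0.000024 × 4000) = 0.908464
R(B) = exp(−0.000066 × 4000) = 0.767974
R(C) = exp(−0.000039 × 4000) = 0.855559
R(D) = exp(−0.000033 × 4000) = 0.876341
R(E) = exp(−0.000036 × 4000) = 0.865888
R(F) = exp(−0.000050 × 4000) = 0.818731
Parallel (B and C): 1 − (1 − 0.767974)(1 − 0.855559) = 0.966486
Series (A, [0.966486], and D): 0.908464 × 0.966486 × 0.876341 = 0.769443
Series (E and F): 0.865888 × 0.818731 = 0.708929
Parallel ([0.769443] and [0.708929]): 1 − (1 − 0.769443)(1 − 0.708929) = 0.9329

0.9329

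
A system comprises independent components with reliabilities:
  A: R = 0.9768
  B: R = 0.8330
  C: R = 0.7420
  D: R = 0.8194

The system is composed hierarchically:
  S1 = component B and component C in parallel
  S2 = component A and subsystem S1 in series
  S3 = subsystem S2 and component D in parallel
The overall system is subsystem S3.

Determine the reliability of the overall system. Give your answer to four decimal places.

Parallel (B and C): 1 − (1 − 0.833000)(1 − 0.742000) = 0.956914
Series (A and [0.956914]): 0.976800 × 0.956914 = 0.934714
Parallel ([0.934714] and D): 1 − (1 − 0.934714)(1 − 0.819400) = 0.9882

0.9882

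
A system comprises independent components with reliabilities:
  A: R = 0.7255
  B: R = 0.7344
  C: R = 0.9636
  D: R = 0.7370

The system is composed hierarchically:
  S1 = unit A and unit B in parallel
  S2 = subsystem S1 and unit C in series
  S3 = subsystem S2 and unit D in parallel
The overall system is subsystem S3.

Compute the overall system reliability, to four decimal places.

0.9720

Parallel (A and B): 1 − (1 − 0.725500)(1 − 0.734400) = 0.927093
Series ([0.927093] and C): 0.927093 × 0.963600 = 0.893347
Parallel ([0.893347] and D): 1 − (1 − 0.893347)(1 − 0.737000) = 0.9720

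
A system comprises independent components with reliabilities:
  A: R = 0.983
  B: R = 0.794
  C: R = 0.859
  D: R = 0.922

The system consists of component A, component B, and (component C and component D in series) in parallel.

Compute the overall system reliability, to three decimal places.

0.999

Series (C and D): 0.85900 × 0.92200 = 0.79200
Parallel (A, B, and [0.79200]): 1 − (1 − 0.98300)(1 − 0.79400)(1 − 0.79200) = 0.999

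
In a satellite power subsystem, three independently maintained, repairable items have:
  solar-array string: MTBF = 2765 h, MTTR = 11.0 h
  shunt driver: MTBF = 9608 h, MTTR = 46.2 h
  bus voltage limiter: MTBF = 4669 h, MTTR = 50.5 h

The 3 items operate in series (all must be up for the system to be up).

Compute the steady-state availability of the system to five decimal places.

0.98066

A(solar-array string) = MTBF/(MTBF+MTTR) = 2765/(2765+11.0) = 0.996037
A(shunt driver) = MTBF/(MTBF+MTTR) = 9608/(9608+46.2) = 0.995215
A(bus voltage limiter) = MTBF/(MTBF+MTTR) = 4669/(4669+50.5) = 0.989300
Series availability: 0.996037 × 0.995215 × 0.989300 = 0.98066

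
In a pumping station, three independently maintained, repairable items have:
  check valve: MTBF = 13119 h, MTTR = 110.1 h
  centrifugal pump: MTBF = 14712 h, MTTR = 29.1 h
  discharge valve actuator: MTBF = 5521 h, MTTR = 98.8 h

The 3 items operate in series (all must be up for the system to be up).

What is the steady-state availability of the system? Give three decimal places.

0.972

A(check valve) = MTBF/(MTBF+MTTR) = 13119/(13119+110.1) = 0.991677
A(centrifugal pump) = MTBF/(MTBF+MTTR) = 14712/(14712+29.1) = 0.998026
A(discharge valve actuator) = MTBF/(MTBF+MTTR) = 5521/(5521+98.8) = 0.982419
Series availability: 0.991677 × 0.998026 × 0.982419 = 0.972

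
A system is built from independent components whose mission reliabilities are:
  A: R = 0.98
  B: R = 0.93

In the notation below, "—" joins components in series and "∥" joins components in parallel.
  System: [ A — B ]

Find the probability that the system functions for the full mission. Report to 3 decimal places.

Series (A and B): 0.98000 × 0.93000 = 0.911

0.911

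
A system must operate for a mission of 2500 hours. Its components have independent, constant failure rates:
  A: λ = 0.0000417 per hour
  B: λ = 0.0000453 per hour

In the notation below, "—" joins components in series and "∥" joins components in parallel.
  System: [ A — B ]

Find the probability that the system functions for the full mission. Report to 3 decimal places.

0.805

R(A) = exp(−0.0000417 × 2500) = 0.90100
R(B) = exp(−0.0000453 × 2500) = 0.89293
Series (A and B): 0.90100 × 0.89293 = 0.805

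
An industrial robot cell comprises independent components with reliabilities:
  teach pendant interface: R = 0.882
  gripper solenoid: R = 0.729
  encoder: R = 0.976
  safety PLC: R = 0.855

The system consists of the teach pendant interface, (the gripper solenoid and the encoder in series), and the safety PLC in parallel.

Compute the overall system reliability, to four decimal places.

Series (gripper solenoid and encoder): 0.729000 × 0.976000 = 0.711504
Parallel (teach pendant interface, [0.711504], and safety PLC): 1 − (1 − 0.882000)(1 − 0.711504)(1 − 0.855000) = 0.9951

0.9951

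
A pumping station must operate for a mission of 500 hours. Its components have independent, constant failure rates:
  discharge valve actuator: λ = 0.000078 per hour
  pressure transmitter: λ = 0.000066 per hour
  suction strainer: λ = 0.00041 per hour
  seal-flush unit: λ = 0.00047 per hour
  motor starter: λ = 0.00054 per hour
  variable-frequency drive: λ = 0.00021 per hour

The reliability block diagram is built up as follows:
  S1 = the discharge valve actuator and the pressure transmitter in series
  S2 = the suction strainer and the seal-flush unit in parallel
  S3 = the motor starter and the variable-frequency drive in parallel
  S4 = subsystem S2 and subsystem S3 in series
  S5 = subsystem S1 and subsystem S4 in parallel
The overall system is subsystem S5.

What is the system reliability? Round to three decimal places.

R(discharge valve actuator) = exp(−0.000078 × 500) = 0.96175
R(pressure transmitter) = exp(−0.000066 × 500) = 0.96754
R(suction strainer) = exp(−0.00041 × 500) = 0.81465
R(seal-flush unit) = exp(−0.00047 × 500) = 0.79057
R(motor starter) = exp(−0.00054 × 500) = 0.76338
R(variable-frequency drive) = exp(−0.00021 × 500) = 0.90032
Series (discharge valve actuator and pressure transmitter): 0.96175 × 0.96754 = 0.93053
Parallel (suction strainer and seal-flush unit): 1 − (1 − 0.81465)(1 − 0.79057) = 0.96118
Parallel (motor starter and variable-frequency drive): 1 − (1 − 0.76338)(1 − 0.90032) = 0.97641
Series ([0.96118] and [0.97641]): 0.96118 × 0.97641 = 0.93851
Parallel ([0.93053] and [0.93851]): 1 − (1 − 0.93053)(1 − 0.93851) = 0.996

0.996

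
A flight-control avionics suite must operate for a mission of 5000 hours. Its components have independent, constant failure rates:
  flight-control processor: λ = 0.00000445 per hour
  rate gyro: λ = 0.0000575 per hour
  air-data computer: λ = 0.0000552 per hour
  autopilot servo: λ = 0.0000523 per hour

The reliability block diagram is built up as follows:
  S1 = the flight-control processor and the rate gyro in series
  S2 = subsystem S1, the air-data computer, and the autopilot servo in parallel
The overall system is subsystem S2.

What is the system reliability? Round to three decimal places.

R(flight-control processor) = exp(−0.00000445 × 5000) = 0.97800
R(rate gyro) = exp(−0.0000575 × 5000) = 0.75014
R(air-data computer) = exp(−0.0000552 × 5000) = 0.75881
R(autopilot servo) = exp(−0.0000523 × 5000) = 0.76990
Series (flight-control processor and rate gyro): 0.97800 × 0.75014 = 0.73364
Parallel ([0.73364], air-data computer, and autopilot servo): 1 − (1 − 0.73364)(1 − 0.75881)(1 − 0.76990) = 0.985

0.985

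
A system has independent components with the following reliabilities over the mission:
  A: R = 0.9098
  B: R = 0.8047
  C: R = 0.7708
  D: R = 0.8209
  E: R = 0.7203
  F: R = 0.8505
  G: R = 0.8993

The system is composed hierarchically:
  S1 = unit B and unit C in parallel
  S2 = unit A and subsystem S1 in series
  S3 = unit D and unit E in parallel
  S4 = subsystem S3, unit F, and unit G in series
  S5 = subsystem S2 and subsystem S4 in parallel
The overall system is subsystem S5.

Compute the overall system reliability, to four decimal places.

Parallel (B and C): 1 − (1 − 0.804700)(1 − 0.770800) = 0.955237
Series (A and [0.955237]): 0.909800 × 0.955237 = 0.869075
Parallel (D and E): 1 − (1 − 0.820900)(1 − 0.720300) = 0.949906
Series ([0.949906], F, and G): 0.949906 × 0.850500 × 0.899300 = 0.726540
Parallel ([0.869075] and [0.726540]): 1 − (1 − 0.869075)(1 − 0.726540) = 0.9642

0.9642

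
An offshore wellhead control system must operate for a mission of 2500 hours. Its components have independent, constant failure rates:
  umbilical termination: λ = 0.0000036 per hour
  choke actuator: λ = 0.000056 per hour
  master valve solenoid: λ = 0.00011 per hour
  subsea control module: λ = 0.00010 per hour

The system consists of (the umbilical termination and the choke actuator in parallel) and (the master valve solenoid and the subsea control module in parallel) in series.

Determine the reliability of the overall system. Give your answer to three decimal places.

R(umbilical termination) = exp(−0.0000036 × 2500) = 0.99104
R(choke actuator) = exp(−0.000056 × 2500) = 0.86936
R(master valve solenoid) = exp(−0.00011 × 2500) = 0.75957
R(subsea control module) = exp(−0.00010 × 2500) = 0.77880
Parallel (umbilical termination and choke actuator): 1 − (1 − 0.99104)(1 − 0.86936) = 0.99883
Parallel (master valve solenoid and subsea control module): 1 − (1 − 0.75957)(1 − 0.77880) = 0.94682
Series ([0.99883] and [0.94682]): 0.99883 × 0.94682 = 0.946

0.946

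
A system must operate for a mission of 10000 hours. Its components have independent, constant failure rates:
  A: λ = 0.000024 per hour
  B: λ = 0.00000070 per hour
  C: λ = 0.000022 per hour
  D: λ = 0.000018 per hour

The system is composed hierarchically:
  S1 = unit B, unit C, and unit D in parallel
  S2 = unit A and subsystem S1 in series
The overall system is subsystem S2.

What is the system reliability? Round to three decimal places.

0.786

R(A) = exp(−0.000024 × 10000) = 0.78663
R(B) = exp(−0.00000070 × 10000) = 0.99302
R(C) = exp(−0.000022 × 10000) = 0.80252
R(D) = exp(−0.000018 × 10000) = 0.83527
Parallel (B, C, and D): 1 − (1 − 0.99302)(1 − 0.80252)(1 − 0.83527) = 0.99977
Series (A and [0.99977]): 0.78663 × 0.99977 = 0.786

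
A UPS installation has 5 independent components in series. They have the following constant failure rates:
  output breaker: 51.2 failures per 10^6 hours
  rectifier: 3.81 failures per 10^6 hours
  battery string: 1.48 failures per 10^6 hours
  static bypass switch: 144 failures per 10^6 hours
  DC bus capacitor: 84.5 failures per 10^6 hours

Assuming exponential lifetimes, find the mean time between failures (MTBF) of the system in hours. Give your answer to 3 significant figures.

Series of exponential components: λ_sys = Σ λ_i
λ_sys = 0.0000512 + 0.00000381 + 0.00000148 + 0.000144 + 0.0000845 = 2.8499e-04 /h
MTBF = 1 / λ_sys = 3510 h

3510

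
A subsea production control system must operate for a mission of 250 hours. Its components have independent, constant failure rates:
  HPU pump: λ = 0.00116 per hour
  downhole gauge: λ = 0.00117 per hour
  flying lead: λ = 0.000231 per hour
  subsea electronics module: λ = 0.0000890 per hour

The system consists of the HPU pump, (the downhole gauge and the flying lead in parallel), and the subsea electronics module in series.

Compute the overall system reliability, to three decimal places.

0.721

R(HPU pump) = exp(−0.00116 × 250) = 0.74826
R(downhole gauge) = exp(−0.00117 × 250) = 0.74640
R(flying lead) = exp(−0.000231 × 250) = 0.94389
R(subsea electronics module) = exp(−0.0000890 × 250) = 0.97800
Parallel (downhole gauge and flying lead): 1 − (1 − 0.74640)(1 − 0.94389) = 0.98577
Series (HPU pump, [0.98577], and subsea electronics module): 0.74826 × 0.98577 × 0.97800 = 0.721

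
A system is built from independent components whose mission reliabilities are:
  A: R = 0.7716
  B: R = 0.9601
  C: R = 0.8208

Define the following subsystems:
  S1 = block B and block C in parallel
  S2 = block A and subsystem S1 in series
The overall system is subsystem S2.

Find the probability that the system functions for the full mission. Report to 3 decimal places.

Parallel (B and C): 1 − (1 − 0.96010)(1 − 0.82080) = 0.99285
Series (A and [0.99285]): 0.77160 × 0.99285 = 0.766

0.766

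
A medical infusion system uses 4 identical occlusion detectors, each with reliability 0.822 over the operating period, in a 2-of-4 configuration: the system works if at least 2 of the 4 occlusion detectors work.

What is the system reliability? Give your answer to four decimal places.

R = Σ_{i=2}^{4} C(4,i) p^i (1−p)^{4−i} with p = 0.822
C(4,2)·0.822^2·0.178^2 = 0.128450
C(4,3)·0.822^3·0.178^1 = 0.395454
C(4,4)·0.822^4·0.178^0 = 0.456549
Sum = 0.9805

0.9805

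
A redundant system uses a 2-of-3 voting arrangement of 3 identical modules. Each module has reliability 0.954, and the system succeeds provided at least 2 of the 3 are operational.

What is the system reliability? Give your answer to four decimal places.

0.9938

R = Σ_{i=2}^{3} C(3,i) p^i (1−p)^{3−i} with p = 0.954
C(3,2)·0.954^2·0.046^1 = 0.125596
C(3,3)·0.954^3·0.046^0 = 0.868251
Sum = 0.9938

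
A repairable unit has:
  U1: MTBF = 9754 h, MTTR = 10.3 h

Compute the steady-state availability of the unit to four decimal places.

0.9989

A(U1) = MTBF/(MTBF+MTTR) = 9754/(9754+10.3) = 0.9989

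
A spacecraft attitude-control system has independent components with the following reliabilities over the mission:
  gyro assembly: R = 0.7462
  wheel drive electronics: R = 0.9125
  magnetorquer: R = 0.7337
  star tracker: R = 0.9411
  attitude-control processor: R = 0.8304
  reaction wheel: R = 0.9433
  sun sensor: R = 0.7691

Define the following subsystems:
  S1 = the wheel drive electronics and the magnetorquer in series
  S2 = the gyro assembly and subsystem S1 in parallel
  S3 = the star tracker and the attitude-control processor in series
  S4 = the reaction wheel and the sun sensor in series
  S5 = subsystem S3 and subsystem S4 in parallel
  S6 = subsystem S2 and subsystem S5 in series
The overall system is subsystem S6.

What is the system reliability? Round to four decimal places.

0.8612

Series (wheel drive electronics and magnetorquer): 0.912500 × 0.733700 = 0.669501
Parallel (gyro assembly and [0.669501]): 1 − (1 − 0.746200)(1 − 0.669501) = 0.916119
Series (star tracker and attitude-control processor): 0.941100 × 0.830400 = 0.781489
Series (reaction wheel and sun sensor): 0.943300 × 0.769100 = 0.725492
Parallel ([0.781489] and [0.725492]): 1 − (1 − 0.781489)(1 − 0.725492) = 0.940017
Series ([0.916119] and [0.940017]): 0.916119 × 0.940017 = 0.8612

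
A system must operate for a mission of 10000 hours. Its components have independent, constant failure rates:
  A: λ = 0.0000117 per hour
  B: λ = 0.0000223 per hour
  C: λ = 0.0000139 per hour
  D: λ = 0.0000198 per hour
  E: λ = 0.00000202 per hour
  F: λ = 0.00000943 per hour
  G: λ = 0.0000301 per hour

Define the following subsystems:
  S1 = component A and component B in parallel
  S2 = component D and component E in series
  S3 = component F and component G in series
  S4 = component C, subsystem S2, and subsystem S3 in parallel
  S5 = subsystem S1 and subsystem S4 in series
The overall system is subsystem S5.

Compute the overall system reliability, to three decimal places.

R(A) = exp(−0.0000117 × 10000) = 0.88959
R(B) = exp(−0.0000223 × 10000) = 0.80011
R(C) = exp(−0.0000139 × 10000) = 0.87023
R(D) = exp(−0.0000198 × 10000) = 0.82037
R(E) = exp(−0.00000202 × 10000) = 0.98000
R(F) = exp(−0.00000943 × 10000) = 0.91001
R(G) = exp(−0.0000301 × 10000) = 0.74008
Parallel (A and B): 1 − (1 − 0.88959)(1 − 0.80011) = 0.97793
Series (D and E): 0.82037 × 0.98000 = 0.80396
Series (F and G): 0.91001 × 0.74008 = 0.67348
Parallel (C, [0.80396], and [0.67348]): 1 − (1 − 0.87023)(1 − 0.80396)(1 − 0.67348) = 0.99169
Series ([0.97793] and [0.99169]): 0.97793 × 0.99169 = 0.970

0.970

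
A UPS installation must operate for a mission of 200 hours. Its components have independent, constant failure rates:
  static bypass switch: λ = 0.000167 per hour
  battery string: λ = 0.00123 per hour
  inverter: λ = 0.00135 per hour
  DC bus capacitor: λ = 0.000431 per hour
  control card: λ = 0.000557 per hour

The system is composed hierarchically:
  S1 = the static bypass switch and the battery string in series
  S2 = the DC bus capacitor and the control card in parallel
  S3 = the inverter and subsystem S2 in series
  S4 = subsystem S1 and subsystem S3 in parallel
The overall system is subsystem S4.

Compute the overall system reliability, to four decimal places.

R(static bypass switch) = exp(−0.000167 × 200) = 0.967152
R(battery string) = exp(−0.00123 × 200) = 0.781922
R(inverter) = exp(−0.00135 × 200) = 0.763379
R(DC bus capacitor) = exp(−0.000431 × 200) = 0.917411
R(control card) = exp(−0.000557 × 200) = 0.894581
Series (static bypass switch and battery string): 0.967152 × 0.781922 = 0.756237
Parallel (DC bus capacitor and control card): 1 − (1 − 0.917411)(1 − 0.894581) = 0.991294
Series (inverter and [0.991294]): 0.763379 × 0.991294 = 0.756733
Parallel ([0.756237] and [0.756733]): 1 − (1 − 0.756237)(1 − 0.756733) = 0.9407

0.9407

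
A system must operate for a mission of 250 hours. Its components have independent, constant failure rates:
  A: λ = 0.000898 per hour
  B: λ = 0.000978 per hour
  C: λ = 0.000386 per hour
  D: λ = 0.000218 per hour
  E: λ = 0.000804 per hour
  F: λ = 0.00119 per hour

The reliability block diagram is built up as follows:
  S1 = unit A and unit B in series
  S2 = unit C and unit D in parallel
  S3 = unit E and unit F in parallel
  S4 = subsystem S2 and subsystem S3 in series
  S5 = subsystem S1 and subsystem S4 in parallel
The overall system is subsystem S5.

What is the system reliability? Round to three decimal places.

R(A) = exp(−0.000898 × 250) = 0.79892
R(B) = exp(−0.000978 × 250) = 0.78310
R(C) = exp(−0.000386 × 250) = 0.90801
R(D) = exp(−0.000218 × 250) = 0.94696
R(E) = exp(−0.000804 × 250) = 0.81791
R(F) = exp(−0.00119 × 250) = 0.74267
Series (A and B): 0.79892 × 0.78310 = 0.62563
Parallel (C and D): 1 − (1 − 0.90801)(1 − 0.94696) = 0.99512
Parallel (E and F): 1 − (1 − 0.81791)(1 − 0.74267) = 0.95314
Series ([0.99512] and [0.95314]): 0.99512 × 0.95314 = 0.94849
Parallel ([0.62563] and [0.94849]): 1 − (1 − 0.62563)(1 − 0.94849) = 0.981

0.981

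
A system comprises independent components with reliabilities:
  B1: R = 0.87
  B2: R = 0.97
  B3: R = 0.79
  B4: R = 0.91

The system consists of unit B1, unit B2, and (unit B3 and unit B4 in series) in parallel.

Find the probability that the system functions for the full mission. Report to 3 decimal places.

0.999

Series (B3 and B4): 0.79000 × 0.91000 = 0.71890
Parallel (B1, B2, and [0.71890]): 1 − (1 − 0.87000)(1 − 0.97000)(1 − 0.71890) = 0.999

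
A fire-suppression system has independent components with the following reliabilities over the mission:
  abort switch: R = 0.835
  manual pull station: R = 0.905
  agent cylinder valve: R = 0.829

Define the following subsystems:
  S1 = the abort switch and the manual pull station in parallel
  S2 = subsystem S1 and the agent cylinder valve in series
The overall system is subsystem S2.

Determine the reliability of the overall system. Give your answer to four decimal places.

Parallel (abort switch and manual pull station): 1 − (1 − 0.835000)(1 − 0.905000) = 0.984325
Series ([0.984325] and agent cylinder valve): 0.984325 × 0.829000 = 0.8160

0.8160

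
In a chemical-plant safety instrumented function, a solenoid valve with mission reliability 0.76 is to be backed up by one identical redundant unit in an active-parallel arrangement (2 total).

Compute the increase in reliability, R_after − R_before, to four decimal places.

0.1824

R_before = 0.76
R_after = 1 − (1 − 0.76)^2 = 0.9424
ΔR = 0.9424 − 0.76 = 0.1824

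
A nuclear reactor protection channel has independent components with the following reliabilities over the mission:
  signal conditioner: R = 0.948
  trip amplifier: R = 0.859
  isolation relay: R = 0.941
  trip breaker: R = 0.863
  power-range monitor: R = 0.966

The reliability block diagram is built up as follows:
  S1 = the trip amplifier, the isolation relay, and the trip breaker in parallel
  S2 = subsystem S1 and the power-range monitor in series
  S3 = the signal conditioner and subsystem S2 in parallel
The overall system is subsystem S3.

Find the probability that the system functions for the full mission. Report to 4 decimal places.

0.9982

Parallel (trip amplifier, isolation relay, and trip breaker): 1 − (1 − 0.859000)(1 − 0.941000)(1 − 0.863000) = 0.998860
Series ([0.998860] and power-range monitor): 0.998860 × 0.966000 = 0.964899
Parallel (signal conditioner and [0.964899]): 1 − (1 − 0.948000)(1 − 0.964899) = 0.9982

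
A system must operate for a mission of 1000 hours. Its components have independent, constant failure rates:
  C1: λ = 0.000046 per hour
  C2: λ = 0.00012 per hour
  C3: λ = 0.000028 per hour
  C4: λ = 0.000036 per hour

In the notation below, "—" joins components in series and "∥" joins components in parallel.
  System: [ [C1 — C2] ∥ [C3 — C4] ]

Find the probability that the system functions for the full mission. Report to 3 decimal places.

0.991

R(C1) = exp(−0.000046 × 1000) = 0.95504
R(C2) = exp(−0.00012 × 1000) = 0.88692
R(C3) = exp(−0.000028 × 1000) = 0.97239
R(C4) = exp(−0.000036 × 1000) = 0.96464
Series (C1 and C2): 0.95504 × 0.88692 = 0.84704
Series (C3 and C4): 0.97239 × 0.96464 = 0.93801
Parallel ([0.84704] and [0.93801]): 1 − (1 − 0.84704)(1 − 0.93801) = 0.991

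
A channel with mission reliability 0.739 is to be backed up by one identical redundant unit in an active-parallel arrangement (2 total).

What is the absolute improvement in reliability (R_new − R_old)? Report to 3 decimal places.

0.193

R_before = 0.739
R_after = 1 − (1 − 0.739)^2 = 0.932
ΔR = 0.932 − 0.739 = 0.193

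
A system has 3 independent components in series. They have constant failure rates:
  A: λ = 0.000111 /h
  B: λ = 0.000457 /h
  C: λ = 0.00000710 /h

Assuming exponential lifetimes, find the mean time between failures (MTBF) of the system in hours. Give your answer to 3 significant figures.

1740

Series of exponential components: λ_sys = Σ λ_i
λ_sys = 0.000111 + 0.000457 + 0.00000710 = 5.7510e-04 /h
MTBF = 1 / λ_sys = 1740 h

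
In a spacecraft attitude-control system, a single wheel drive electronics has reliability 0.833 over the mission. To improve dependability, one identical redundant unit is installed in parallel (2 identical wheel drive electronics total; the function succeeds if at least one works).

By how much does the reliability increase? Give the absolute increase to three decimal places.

0.139

R_before = 0.833
R_after = 1 − (1 − 0.833)^2 = 0.972
ΔR = 0.972 − 0.833 = 0.139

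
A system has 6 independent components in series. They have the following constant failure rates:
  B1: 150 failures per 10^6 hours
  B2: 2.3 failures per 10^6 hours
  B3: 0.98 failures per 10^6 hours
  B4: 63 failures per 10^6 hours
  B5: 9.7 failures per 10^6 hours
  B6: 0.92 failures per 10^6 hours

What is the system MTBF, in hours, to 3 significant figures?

Series of exponential components: λ_sys = Σ λ_i
λ_sys = 0.00015 + 0.0000023 + 0.00000098 + 0.000063 + 0.0000097 + 0.00000092 = 2.2690e-04 /h
MTBF = 1 / λ_sys = 4410 h

4410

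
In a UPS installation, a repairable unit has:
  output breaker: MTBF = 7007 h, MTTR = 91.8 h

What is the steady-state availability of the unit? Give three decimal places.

A(output breaker) = MTBF/(MTBF+MTTR) = 7007/(7007+91.8) = 0.987

0.987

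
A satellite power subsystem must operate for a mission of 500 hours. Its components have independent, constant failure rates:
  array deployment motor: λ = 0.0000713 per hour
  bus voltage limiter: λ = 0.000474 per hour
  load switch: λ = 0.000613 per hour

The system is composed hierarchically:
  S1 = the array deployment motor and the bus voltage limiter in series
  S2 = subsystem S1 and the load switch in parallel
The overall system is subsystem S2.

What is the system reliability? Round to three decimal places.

R(array deployment motor) = exp(−0.0000713 × 500) = 0.96498
R(bus voltage limiter) = exp(−0.000474 × 500) = 0.78899
R(load switch) = exp(−0.000613 × 500) = 0.73602
Series (array deployment motor and bus voltage limiter): 0.96498 × 0.78899 = 0.76136
Parallel ([0.76136] and load switch): 1 − (1 − 0.76136)(1 − 0.73602) = 0.937

0.937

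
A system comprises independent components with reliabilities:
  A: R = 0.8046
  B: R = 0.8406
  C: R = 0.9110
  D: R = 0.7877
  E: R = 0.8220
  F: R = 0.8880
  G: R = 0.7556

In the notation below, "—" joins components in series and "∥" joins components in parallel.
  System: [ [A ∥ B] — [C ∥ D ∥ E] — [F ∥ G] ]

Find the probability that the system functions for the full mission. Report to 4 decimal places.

Parallel (A and B): 1 − (1 − 0.804600)(1 − 0.840600) = 0.968853
Parallel (C, D, and E): 1 − (1 − 0.911000)(1 − 0.787700)(1 − 0.822000) = 0.996637
Parallel (F and G): 1 − (1 − 0.888000)(1 − 0.755600) = 0.972627
Series ([0.968853], [0.996637], and [0.972627]): 0.968853 × 0.996637 × 0.972627 = 0.9392

0.9392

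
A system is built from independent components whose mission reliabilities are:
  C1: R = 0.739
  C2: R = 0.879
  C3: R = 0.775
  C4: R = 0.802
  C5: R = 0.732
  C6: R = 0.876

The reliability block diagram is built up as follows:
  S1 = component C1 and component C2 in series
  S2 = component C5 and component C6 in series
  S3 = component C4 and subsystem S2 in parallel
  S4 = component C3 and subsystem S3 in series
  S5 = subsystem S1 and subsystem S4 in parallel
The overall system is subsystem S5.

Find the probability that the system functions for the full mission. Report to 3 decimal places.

0.902

Series (C1 and C2): 0.73900 × 0.87900 = 0.64958
Series (C5 and C6): 0.73200 × 0.87600 = 0.64123
Parallel (C4 and [0.64123]): 1 − (1 − 0.80200)(1 − 0.64123) = 0.92896
Series (C3 and [0.92896]): 0.77500 × 0.92896 = 0.71994
Parallel ([0.64958] and [0.71994]): 1 − (1 − 0.64958)(1 − 0.71994) = 0.902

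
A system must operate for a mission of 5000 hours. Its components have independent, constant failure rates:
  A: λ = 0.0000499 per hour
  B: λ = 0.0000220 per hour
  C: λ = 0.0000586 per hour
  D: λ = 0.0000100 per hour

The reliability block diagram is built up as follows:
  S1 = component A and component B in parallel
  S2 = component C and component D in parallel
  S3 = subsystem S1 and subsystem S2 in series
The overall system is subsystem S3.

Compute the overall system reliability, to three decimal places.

R(A) = exp(−0.0000499 × 5000) = 0.77919
R(B) = exp(−0.0000220 × 5000) = 0.89583
R(C) = exp(−0.0000586 × 5000) = 0.74602
R(D) = exp(−0.0000100 × 5000) = 0.95123
Parallel (A and B): 1 − (1 − 0.77919)(1 − 0.89583) = 0.97700
Parallel (C and D): 1 − (1 − 0.74602)(1 − 0.95123) = 0.98761
Series ([0.97700] and [0.98761]): 0.97700 × 0.98761 = 0.965

0.965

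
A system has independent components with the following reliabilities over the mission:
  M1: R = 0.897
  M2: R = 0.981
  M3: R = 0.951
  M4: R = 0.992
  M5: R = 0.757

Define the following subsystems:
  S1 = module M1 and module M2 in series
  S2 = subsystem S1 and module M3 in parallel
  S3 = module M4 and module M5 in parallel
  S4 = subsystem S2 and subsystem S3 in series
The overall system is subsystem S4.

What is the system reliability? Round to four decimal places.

0.9922

Series (M1 and M2): 0.897000 × 0.981000 = 0.879957
Parallel ([0.879957] and M3): 1 − (1 − 0.879957)(1 − 0.951000) = 0.994118
Parallel (M4 and M5): 1 − (1 − 0.992000)(1 − 0.757000) = 0.998056
Series ([0.994118] and [0.998056]): 0.994118 × 0.998056 = 0.9922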